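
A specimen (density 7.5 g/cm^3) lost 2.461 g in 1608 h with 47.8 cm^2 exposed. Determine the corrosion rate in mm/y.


Apply the mm/y weight-loss relation: CR = 87600 * W / (D * A * T)
Numerator: 87600 * 2.461 = 215583.6
Denominator: 7.5 * 47.8 * 1608 = 576468.0
CR = 215583.6 / 576468.0 = 0.374 mm/y

0.374 mm/y


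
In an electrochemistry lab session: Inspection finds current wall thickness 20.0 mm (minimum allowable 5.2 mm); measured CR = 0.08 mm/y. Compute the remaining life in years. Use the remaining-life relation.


Apply the remaining-life relation: RL = (t_current − t_min) / CR
RL = (20.0 − 5.2) / 0.08 = 14.8 / 0.08 = 185.0 years

185.0 years


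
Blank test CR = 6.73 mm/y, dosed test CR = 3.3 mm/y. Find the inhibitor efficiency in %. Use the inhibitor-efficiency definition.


Apply the inhibitor-efficiency definition: IE = (CR_blank − CR_inh)/CR_blank × 100
IE = (6.73 − 3.3) / 6.73 × 100
IE = 3.43 / 6.73 × 100 = 51.0 %

51.0 %


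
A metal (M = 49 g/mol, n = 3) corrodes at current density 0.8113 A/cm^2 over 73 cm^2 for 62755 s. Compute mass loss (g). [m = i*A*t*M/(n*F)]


Apply Faraday's law: m = i*A*t*M / (n*F)
Total charge passed Q = i*A*t = 0.8113*73*62755 = 3716658.5995 C
m = Q*M/(n*F) = 3716658.5995*49/(3*96485) = 629.17 g

629.17 g


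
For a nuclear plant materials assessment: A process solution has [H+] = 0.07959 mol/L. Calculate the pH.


pH = −log10[H+]
pH = −log10(0.07959) = 1.1

1.1


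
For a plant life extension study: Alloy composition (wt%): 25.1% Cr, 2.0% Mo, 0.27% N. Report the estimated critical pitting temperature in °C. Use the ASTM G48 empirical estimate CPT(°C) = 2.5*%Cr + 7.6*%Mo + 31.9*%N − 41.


Apply the ASTM G48 empirical CPT estimate: CPT(°C) = 2.5*%Cr + 7.6*%Mo + 31.9*%N − 41
2.5*25.1 = 62.75; 7.6*2.0 = 15.2; 31.9*0.27 = 8.613
CPT = 62.75 + 15.2 + 8.613 − 41 = 45.563 °C
Rounded to 0.1 °C: CPT ≈ 45.6 °C

45.6 °C


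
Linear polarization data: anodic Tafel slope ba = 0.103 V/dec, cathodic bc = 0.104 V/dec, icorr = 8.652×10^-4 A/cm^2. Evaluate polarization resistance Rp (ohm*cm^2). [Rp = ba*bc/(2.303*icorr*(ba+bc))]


Apply the Stern-Geary equation: Rp = ba*bc / (2.303*icorr*(ba+bc))
ba*bc = 0.103*0.104 = 0.010712
ba+bc = 0.207; 2.303*icorr*(ba+bc) = 2.303*8.652×10^-4*0.207 = 4.1245901×10^-4
Rp = 0.010712 / 4.1245901×10^-4 = 26.0 ohm*cm^2

26.0 ohm*cm^2


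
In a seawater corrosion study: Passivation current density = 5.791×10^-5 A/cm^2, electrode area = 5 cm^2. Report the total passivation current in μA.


I = i_pass * A, then convert A → μA (×10^6)
I = 5.791×10^-5 * 5 * 10^6 = 289.55 μA

289.55 μA


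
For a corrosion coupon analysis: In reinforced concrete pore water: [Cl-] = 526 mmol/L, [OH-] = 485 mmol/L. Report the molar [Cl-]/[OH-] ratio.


Threshold parameter = [Cl-] / [OH-] (molar basis; both in mmol/L, so units cancel)
Ratio = 526 / 485 = 1.08

1.08


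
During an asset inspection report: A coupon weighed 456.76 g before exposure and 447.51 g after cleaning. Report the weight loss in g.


Weight loss = initial − final
WL = 456.76 − 447.51 = 9.25 g

9.25 g


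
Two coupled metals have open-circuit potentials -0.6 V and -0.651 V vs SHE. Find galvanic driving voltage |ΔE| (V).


Driving voltage is the absolute potential difference.
|ΔE| = |-0.6 − (-0.651)| = 0.051 V

0.051 V


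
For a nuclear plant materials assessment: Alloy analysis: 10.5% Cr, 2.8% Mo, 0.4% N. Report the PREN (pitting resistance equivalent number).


Apply the PREN formula: PREN = Cr + 3.3*Mo + 16*N
PREN = 10.5 + 3.3*2.8 + 16*0.4
PREN = 10.5 + 9.24 + 6.4 = 26.14

26.14


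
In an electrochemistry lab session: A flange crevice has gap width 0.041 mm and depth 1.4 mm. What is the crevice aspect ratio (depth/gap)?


Aspect ratio = depth / gap
Ratio = 1.4 / 0.041 = 34.1

34.1


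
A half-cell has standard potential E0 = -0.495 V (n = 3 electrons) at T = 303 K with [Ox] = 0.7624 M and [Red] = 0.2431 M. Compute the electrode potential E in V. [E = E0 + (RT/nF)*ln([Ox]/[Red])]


Apply the Nernst equation: E = E0 + (RT/nF)*ln([Ox]/[Red])
Step 1: RT/nF = 8.314*303/(3*96485) = 0.00870305 V
Step 2: [Ox]/[Red] = 0.7624/0.2431 = 3.136158
Step 3: ln(3.136158) = 1.142998
Step 4: correction = 0.00870305 * 1.142998 = 0.0099 V
E = -0.495 + 0.0099 = -0.4851 V

-0.4851 V


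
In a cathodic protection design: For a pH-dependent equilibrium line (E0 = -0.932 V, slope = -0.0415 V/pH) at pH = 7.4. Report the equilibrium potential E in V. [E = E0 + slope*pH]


Apply the Pourbaix line equation: E = E0 + slope*pH
E = -0.932 + (-0.0415)*7.4 = -0.932 + (-0.3071) = -1.2391 V
Rounded to 3 decimal places: E = -1.239 V

-1.239 V


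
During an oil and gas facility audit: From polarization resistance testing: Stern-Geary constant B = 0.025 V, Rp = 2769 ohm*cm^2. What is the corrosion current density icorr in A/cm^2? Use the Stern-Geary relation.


Apply the Stern-Geary relation: icorr = B / Rp
icorr = 0.025 / 2769 = 9.029×10^-6 A/cm^2

9.029×10^-6 A/cm^2


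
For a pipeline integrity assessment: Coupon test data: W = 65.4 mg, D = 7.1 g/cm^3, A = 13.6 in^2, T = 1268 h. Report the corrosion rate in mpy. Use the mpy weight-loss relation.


Apply the mpy weight-loss relation: CR = 534 * W / (D * A * T)
Numerator: 534 * 65.4 = 34923.6
Denominator: 7.1 * 13.6 * 1268 = 122438.08
CR = 34923.6 / 122438.08 = 0.285 mpy

0.285 mpy


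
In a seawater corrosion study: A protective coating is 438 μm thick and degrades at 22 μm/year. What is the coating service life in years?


Service life = thickness / degradation rate
Life = 438 / 22 = 19.9 years

19.9 years


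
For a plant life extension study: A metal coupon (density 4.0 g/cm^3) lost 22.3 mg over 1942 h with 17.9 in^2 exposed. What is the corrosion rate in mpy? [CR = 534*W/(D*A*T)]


Apply the mpy weight-loss relation: CR = 534 * W / (D * A * T)
Numerator: 534 * 22.3 = 11908.2
Denominator: 4.0 * 17.9 * 1942 = 139047.2
CR = 11908.2 / 139047.2 = 0.0856 mpy

0.0856 mpy


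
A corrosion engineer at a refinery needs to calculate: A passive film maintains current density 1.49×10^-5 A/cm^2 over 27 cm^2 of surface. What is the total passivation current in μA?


I = i_pass * A, then convert A → μA (×10^6)
I = 1.49×10^-5 * 27 * 10^6 = 402.3 μA

402.3 μA


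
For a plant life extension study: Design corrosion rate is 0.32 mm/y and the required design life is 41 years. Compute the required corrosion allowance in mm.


Corrosion allowance = CR × design life
CA = 0.32 * 41 = 13.12 mm

13.12 mm


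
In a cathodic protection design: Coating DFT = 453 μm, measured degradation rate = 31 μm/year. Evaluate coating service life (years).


Service life = thickness / degradation rate
Life = 453 / 31 = 14.6 years

14.6 years


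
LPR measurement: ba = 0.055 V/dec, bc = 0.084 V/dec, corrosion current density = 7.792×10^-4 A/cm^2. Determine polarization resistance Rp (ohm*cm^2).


Apply the Stern-Geary equation: Rp = ba*bc / (2.303*icorr*(ba+bc))
ba*bc = 0.055*0.084 = 0.00462
ba+bc = 0.139; 2.303*icorr*(ba+bc) = 2.303*7.792×10^-4*0.139 = 2.4943517×10^-4
Rp = 0.00462 / 2.4943517×10^-4 = 18.5 ohm*cm^2

18.5 ohm*cm^2


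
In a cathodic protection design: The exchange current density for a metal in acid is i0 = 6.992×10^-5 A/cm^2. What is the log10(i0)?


i0 = 6.992×10^-5 A/cm^2
log10(i0) = -4.155

-4.155


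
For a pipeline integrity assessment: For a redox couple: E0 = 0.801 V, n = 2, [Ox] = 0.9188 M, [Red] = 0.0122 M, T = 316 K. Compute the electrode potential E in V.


Apply the Nernst equation: E = E0 + (RT/nF)*ln([Ox]/[Red])
Step 1: RT/nF = 8.314*316/(2*96485) = 0.01361468 V
Step 2: [Ox]/[Red] = 0.9188/0.0122 = 75.311475
Step 3: ln(75.311475) = 4.321633
Step 4: correction = 0.01361468 * 4.321633 = 0.0588 V
E = 0.801 + 0.0588 = 0.8598 V

0.8598 V


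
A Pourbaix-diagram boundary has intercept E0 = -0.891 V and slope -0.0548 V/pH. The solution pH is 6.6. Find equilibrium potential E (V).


Apply the Pourbaix line equation: E = E0 + slope*pH
E = -0.891 + (-0.0548)*6.6 = -0.891 + (-0.36168) = -1.25268 V
Rounded to 3 decimal places: E = -1.253 V

-1.253 V


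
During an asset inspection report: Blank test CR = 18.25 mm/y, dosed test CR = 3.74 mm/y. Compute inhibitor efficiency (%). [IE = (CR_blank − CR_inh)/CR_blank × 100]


Apply the inhibitor-efficiency definition: IE = (CR_blank − CR_inh)/CR_blank × 100
IE = (18.25 − 3.74) / 18.25 × 100
IE = 14.51 / 18.25 × 100 = 79.5 %

79.5 %


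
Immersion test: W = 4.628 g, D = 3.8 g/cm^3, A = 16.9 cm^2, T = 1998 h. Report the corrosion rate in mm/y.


Apply the mm/y weight-loss relation: CR = 87600 * W / (D * A * T)
Numerator: 87600 * 4.628 = 405412.8
Denominator: 3.8 * 16.9 * 1998 = 128311.56
CR = 405412.8 / 128311.56 = 3.1596 mm/y

3.1596 mm/y


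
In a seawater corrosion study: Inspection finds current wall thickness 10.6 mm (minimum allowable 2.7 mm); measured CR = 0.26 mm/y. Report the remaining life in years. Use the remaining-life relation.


Apply the remaining-life relation: RL = (t_current − t_min) / CR
RL = (10.6 − 2.7) / 0.26 = 7.9 / 0.26 = 30.4 years

30.4 years


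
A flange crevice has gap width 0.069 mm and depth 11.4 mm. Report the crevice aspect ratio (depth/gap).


Aspect ratio = depth / gap
Ratio = 11.4 / 0.069 = 165.2

165.2


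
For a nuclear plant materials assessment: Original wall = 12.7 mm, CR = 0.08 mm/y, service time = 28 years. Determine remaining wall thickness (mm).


Remaining wall = original − CR × time
t = 12.7 − 0.08*28 = 12.7 − 2.24 = 10.46 mm

10.46 mm


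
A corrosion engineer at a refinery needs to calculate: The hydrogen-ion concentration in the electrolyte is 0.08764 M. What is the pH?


pH = −log10[H+]
pH = −log10(0.08764) = 1.06

1.06


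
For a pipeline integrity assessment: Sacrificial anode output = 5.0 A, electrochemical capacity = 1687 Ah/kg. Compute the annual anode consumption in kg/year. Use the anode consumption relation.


Annual consumption = current * hours per year / capacity
Rate = 5.0 * 8760 / 1687 = 26.0 kg/year

26.0 kg/year


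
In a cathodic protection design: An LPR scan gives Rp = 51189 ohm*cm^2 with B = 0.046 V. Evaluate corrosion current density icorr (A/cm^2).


Apply the Stern-Geary relation: icorr = B / Rp
icorr = 0.046 / 51189 = 8.986×10^-7 A/cm^2

8.986×10^-7 A/cm^2


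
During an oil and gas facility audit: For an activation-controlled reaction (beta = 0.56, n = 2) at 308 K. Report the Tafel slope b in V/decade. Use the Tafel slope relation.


Apply the Tafel slope relation: b = 2.303*R*T/(beta*n*F)
Numerator: 2.303 * 8.314 * 308 = 5897.32
Denominator: 0.56 * 2 * 96485 = 108063.2
b = 5897.32 / 108063.2 = 0.055 V/decade

0.055 V/decade


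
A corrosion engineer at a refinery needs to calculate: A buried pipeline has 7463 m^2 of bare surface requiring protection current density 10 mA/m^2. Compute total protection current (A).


I = area * current density, then convert mA → A (÷1000)
I = 7463 * 10 / 1000 = 74.63 A

74.63 A


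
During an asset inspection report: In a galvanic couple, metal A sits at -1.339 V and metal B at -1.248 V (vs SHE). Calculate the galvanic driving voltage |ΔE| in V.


Driving voltage is the absolute potential difference.
|ΔE| = |-1.339 − (-1.248)| = 0.091 V

0.091 V


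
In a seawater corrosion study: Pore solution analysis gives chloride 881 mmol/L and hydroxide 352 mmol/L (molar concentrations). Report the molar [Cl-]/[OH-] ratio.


Threshold parameter = [Cl-] / [OH-] (molar basis; both in mmol/L, so units cancel)
Ratio = 881 / 352 = 2.5

2.5


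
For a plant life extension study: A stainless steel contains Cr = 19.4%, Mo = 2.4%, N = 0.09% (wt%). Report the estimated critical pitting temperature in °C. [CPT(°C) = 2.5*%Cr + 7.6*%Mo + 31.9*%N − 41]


Apply the ASTM G48 empirical CPT estimate: CPT(°C) = 2.5*%Cr + 7.6*%Mo + 31.9*%N − 41
2.5*19.4 = 48.5; 7.6*2.4 = 18.24; 31.9*0.09 = 2.871
CPT = 48.5 + 18.24 + 2.871 − 41 = 28.611 °C
Rounded to 0.1 °C: CPT ≈ 28.6 °C

28.6 °C


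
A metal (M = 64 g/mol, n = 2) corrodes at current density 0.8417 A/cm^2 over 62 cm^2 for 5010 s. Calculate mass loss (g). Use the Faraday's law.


Apply Faraday's law: m = i*A*t*M / (n*F)
Total charge passed Q = i*A*t = 0.8417*62*5010 = 261448.854 C
m = Q*M/(n*F) = 261448.854*64/(2*96485) = 86.7115 g

86.7115 g


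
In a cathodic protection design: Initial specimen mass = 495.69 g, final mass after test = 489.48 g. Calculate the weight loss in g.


Weight loss = initial − final
WL = 495.69 − 489.48 = 6.21 g

6.21 g


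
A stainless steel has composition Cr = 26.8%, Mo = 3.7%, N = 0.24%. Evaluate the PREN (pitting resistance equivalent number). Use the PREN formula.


Apply the PREN formula: PREN = Cr + 3.3*Mo + 16*N
PREN = 26.8 + 3.3*3.7 + 16*0.24
PREN = 26.8 + 12.21 + 3.84 = 42.85

42.85


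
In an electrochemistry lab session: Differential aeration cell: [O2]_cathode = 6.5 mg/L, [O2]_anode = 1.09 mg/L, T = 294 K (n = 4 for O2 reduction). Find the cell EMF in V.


Apply the Nernst concentration-cell relation: E = (RT/nF)*ln(C_cathode/C_anode)
RT/nF = 8.314*294/(4*96485) = 0.00633341 V
ln(6.5/1.09) = 1.78562
E = 0.00633341 * 1.78562 = 0.01131 V

0.01131 V


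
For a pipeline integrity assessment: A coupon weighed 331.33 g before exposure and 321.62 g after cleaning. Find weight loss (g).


Weight loss = initial − final
WL = 331.33 − 321.62 = 9.71 g

9.71 g


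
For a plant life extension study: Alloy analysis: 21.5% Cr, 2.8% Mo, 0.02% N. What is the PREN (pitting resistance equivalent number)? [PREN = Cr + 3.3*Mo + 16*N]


Apply the PREN formula: PREN = Cr + 3.3*Mo + 16*N
PREN = 21.5 + 3.3*2.8 + 16*0.02
PREN = 21.5 + 9.24 + 0.32 = 31.06

31.06


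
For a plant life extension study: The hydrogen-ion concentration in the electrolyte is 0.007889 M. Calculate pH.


pH = −log10[H+]
pH = −log10(0.007889) = 2.1

2.1


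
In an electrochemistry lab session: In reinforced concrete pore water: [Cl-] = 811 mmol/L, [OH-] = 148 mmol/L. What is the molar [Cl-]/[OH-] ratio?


Threshold parameter = [Cl-] / [OH-] (molar basis; both in mmol/L, so units cancel)
Ratio = 811 / 148 = 5.48

5.48


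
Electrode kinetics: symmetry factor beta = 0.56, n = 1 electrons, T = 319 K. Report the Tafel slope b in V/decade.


Apply the Tafel slope relation: b = 2.303*R*T/(beta*n*F)
Numerator: 2.303 * 8.314 * 319 = 6107.94
Denominator: 0.56 * 1 * 96485 = 54031.6
b = 6107.94 / 54031.6 = 0.113 V/decade

0.113 V/decade


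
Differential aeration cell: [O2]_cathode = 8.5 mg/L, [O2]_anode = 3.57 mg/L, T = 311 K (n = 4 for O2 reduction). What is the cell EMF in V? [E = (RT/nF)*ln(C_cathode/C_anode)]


Apply the Nernst concentration-cell relation: E = (RT/nF)*ln(C_cathode/C_anode)
RT/nF = 8.314*311/(4*96485) = 0.00669963 V
ln(8.5/3.57) = 0.8675
E = 0.00669963 * 0.8675 = 0.00581 V

0.00581 V


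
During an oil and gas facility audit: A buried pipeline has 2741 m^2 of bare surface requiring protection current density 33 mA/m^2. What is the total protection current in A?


I = area * current density, then convert mA → A (÷1000)
I = 2741 * 33 / 1000 = 90.45 A

90.45 A


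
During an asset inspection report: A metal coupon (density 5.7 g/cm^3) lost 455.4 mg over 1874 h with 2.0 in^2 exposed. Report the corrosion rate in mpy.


Apply the mpy weight-loss relation: CR = 534 * W / (D * A * T)
Numerator: 534 * 455.4 = 243183.6
Denominator: 5.7 * 2.0 * 1874 = 21363.6
CR = 243183.6 / 21363.6 = 11.383 mpy

11.383 mpy


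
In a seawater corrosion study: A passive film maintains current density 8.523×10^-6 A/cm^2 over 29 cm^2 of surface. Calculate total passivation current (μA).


I = i_pass * A, then convert A → μA (×10^6)
I = 8.523×10^-6 * 29 * 10^6 = 247.17 μA

247.17 μA


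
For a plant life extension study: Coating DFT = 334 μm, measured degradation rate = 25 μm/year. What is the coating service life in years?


Service life = thickness / degradation rate
Life = 334 / 25 = 13.4 years

13.4 years


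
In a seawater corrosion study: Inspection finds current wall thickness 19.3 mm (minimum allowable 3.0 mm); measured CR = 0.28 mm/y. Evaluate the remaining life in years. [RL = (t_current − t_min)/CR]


Apply the remaining-life relation: RL = (t_current − t_min) / CR
RL = (19.3 − 3.0) / 0.28 = 16.3 / 0.28 = 58.2 years

58.2 years


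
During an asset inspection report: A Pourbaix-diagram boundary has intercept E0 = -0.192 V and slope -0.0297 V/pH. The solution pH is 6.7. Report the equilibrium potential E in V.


Apply the Pourbaix line equation: E = E0 + slope*pH
E = -0.192 + (-0.0297)*6.7 = -0.192 + (-0.19899) = -0.39099 V
Rounded to 4 decimal places: E = -0.3910 V

-0.3910 V


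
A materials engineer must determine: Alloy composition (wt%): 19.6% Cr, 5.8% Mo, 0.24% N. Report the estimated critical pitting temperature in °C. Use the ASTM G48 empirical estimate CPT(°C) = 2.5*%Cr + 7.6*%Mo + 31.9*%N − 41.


Apply the ASTM G48 empirical CPT estimate: CPT(°C) = 2.5*%Cr + 7.6*%Mo + 31.9*%N − 41
2.5*19.6 = 49; 7.6*5.8 = 44.08; 31.9*0.24 = 7.656
CPT = 49 + 44.08 + 7.656 − 41 = 59.736 °C
Rounded to 0.1 °C: CPT ≈ 59.7 °C

59.7 °C


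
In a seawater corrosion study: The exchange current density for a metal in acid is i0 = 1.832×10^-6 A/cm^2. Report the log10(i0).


i0 = 1.832×10^-6 A/cm^2
log10(i0) = -5.737

-5.737


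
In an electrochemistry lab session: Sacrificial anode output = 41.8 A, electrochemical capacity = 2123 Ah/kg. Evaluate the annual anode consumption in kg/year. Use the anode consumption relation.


Annual consumption = current * hours per year / capacity
Rate = 41.8 * 8760 / 2123 = 172.5 kg/year

172.5 kg/year


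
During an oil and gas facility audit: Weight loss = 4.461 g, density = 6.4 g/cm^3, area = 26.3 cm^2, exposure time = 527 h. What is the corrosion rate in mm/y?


Apply the mm/y weight-loss relation: CR = 87600 * W / (D * A * T)
Numerator: 87600 * 4.461 = 390783.6
Denominator: 6.4 * 26.3 * 527 = 88704.64
CR = 390783.6 / 88704.64 = 4.405447 mm/y

4.405447 mm/y


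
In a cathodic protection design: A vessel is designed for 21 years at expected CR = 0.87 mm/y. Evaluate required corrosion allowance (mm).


Corrosion allowance = CR × design life
CA = 0.87 * 21 = 18.27 mm

18.27 mm


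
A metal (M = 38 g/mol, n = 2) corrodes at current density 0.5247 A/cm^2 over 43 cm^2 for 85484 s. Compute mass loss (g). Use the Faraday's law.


Apply Faraday's law: m = i*A*t*M / (n*F)
Total charge passed Q = i*A*t = 0.5247*43*85484 = 1928698.5564 C
m = Q*M/(n*F) = 1928698.5564*38/(2*96485) = 379.803 g

379.803 g


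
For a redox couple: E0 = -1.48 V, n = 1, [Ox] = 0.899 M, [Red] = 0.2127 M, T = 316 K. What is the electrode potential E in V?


Apply the Nernst equation: E = E0 + (RT/nF)*ln([Ox]/[Red])
Step 1: RT/nF = 8.314*316/(1*96485) = 0.02722935 V
Step 2: [Ox]/[Red] = 0.899/0.2127 = 4.22661
Step 3: ln(4.22661) = 1.4414
Step 4: correction = 0.02722935 * 1.4414 = 0.0392 V
E = -1.48 + 0.0392 = -1.4408 V

-1.4408 V


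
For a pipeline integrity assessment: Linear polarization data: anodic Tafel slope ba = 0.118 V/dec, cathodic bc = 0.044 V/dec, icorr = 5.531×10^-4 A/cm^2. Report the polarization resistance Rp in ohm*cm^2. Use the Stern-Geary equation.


Apply the Stern-Geary equation: Rp = ba*bc / (2.303*icorr*(ba+bc))
ba*bc = 0.118*0.044 = 0.005192
ba+bc = 0.162; 2.303*icorr*(ba+bc) = 2.303*5.531×10^-4*0.162 = 2.0635387×10^-4
Rp = 0.005192 / 2.0635387×10^-4 = 25.2 ohm*cm^2

25.2 ohm*cm^2


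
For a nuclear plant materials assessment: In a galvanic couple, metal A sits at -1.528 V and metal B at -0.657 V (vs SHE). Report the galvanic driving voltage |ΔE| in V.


Driving voltage is the absolute potential difference.
|ΔE| = |-1.528 − (-0.657)| = 0.871 V

0.871 V


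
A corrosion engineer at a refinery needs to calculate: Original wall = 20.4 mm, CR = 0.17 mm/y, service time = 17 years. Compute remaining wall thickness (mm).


Remaining wall = original − CR × time
t = 20.4 − 0.17*17 = 20.4 − 2.89 = 17.51 mm

17.51 mm


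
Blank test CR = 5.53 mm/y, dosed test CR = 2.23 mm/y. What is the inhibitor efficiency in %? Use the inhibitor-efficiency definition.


Apply the inhibitor-efficiency definition: IE = (CR_blank − CR_inh)/CR_blank × 100
IE = (5.53 − 2.23) / 5.53 × 100
IE = 3.3 / 5.53 × 100 = 59.7 %

59.7 %


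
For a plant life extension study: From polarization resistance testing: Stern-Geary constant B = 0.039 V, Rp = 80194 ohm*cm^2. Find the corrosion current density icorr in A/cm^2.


Apply the Stern-Geary relation: icorr = B / Rp
icorr = 0.039 / 80194 = 4.863×10^-7 A/cm^2

4.863×10^-7 A/cm^2


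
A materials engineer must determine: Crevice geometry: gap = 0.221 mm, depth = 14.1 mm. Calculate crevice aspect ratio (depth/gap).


Aspect ratio = depth / gap
Ratio = 14.1 / 0.221 = 63.8

63.8


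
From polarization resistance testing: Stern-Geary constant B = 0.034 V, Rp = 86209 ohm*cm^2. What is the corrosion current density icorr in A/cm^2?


Apply the Stern-Geary relation: icorr = B / Rp
icorr = 0.034 / 86209 = 3.944×10^-7 A/cm^2

3.944×10^-7 A/cm^2


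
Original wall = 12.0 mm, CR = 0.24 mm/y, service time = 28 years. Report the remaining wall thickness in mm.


Remaining wall = original − CR × time
t = 12.0 − 0.24*28 = 12.0 − 6.72 = 5.28 mm

5.28 mm


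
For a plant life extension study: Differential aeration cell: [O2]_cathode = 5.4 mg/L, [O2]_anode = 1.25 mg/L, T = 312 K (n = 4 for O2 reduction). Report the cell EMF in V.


Apply the Nernst concentration-cell relation: E = (RT/nF)*ln(C_cathode/C_anode)
RT/nF = 8.314*312/(4*96485) = 0.00672117 V
ln(5.4/1.25) = 1.46326
E = 0.00672117 * 1.46326 = 0.00983 V

0.00983 V


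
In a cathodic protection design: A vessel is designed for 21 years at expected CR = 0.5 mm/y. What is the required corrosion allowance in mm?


Corrosion allowance = CR × design life
CA = 0.5 * 21 = 10.5 mm

10.5 mm


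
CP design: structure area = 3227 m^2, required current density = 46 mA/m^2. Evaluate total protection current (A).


I = area * current density, then convert mA → A (÷1000)
I = 3227 * 46 / 1000 = 148.44 A

148.44 A


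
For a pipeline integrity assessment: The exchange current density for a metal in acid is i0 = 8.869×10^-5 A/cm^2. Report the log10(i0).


i0 = 8.869×10^-5 A/cm^2
log10(i0) = -4.052

-4.052


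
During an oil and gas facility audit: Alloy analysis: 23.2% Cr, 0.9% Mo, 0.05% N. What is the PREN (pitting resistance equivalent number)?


Apply the PREN formula: PREN = Cr + 3.3*Mo + 16*N
PREN = 23.2 + 3.3*0.9 + 16*0.05
PREN = 23.2 + 2.97 + 0.8 = 26.97

26.97


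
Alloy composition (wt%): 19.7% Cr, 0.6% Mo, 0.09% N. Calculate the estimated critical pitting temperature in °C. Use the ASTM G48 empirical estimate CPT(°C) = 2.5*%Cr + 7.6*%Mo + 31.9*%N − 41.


Apply the ASTM G48 empirical CPT estimate: CPT(°C) = 2.5*%Cr + 7.6*%Mo + 31.9*%N − 41
2.5*19.7 = 49.25; 7.6*0.6 = 4.56; 31.9*0.09 = 2.871
CPT = 49.25 + 4.56 + 2.871 − 41 = 15.681 °C
Rounded to 0.1 °C: CPT ≈ 15.7 °C

15.7 °C


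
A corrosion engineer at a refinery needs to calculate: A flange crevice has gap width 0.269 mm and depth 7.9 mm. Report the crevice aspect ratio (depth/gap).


Aspect ratio = depth / gap
Ratio = 7.9 / 0.269 = 29.4

29.4


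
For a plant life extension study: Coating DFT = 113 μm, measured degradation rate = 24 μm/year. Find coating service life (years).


Service life = thickness / degradation rate
Life = 113 / 24 = 4.7 years

4.7 years


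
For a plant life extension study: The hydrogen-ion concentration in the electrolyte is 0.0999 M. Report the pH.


pH = −log10[H+]
pH = −log10(0.0999) = 1.0

1.0


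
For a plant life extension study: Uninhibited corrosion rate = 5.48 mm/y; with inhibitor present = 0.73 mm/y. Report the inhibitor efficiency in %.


Apply the inhibitor-efficiency definition: IE = (CR_blank − CR_inh)/CR_blank × 100
IE = (5.48 − 0.73) / 5.48 × 100
IE = 4.75 / 5.48 × 100 = 86.7 %

86.7 %


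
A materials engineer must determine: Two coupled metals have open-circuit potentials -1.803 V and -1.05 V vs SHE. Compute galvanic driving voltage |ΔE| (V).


Driving voltage is the absolute potential difference.
|ΔE| = |-1.803 − (-1.05)| = 0.753 V

0.753 V


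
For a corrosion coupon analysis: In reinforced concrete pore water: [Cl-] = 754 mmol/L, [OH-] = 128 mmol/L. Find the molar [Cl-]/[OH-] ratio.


Threshold parameter = [Cl-] / [OH-] (molar basis; both in mmol/L, so units cancel)
Ratio = 754 / 128 = 5.89

5.89


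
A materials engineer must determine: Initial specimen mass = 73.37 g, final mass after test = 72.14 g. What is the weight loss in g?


Weight loss = initial − final
WL = 73.37 − 72.14 = 1.23 g

1.23 g


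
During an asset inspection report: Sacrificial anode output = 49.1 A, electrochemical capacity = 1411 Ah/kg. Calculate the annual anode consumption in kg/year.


Annual consumption = current * hours per year / capacity
Rate = 49.1 * 8760 / 1411 = 304.8 kg/year

304.8 kg/year


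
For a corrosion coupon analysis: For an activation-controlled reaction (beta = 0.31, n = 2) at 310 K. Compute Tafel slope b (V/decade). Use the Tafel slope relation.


Apply the Tafel slope relation: b = 2.303*R*T/(beta*n*F)
Numerator: 2.303 * 8.314 * 310 = 5935.61
Denominator: 0.31 * 2 * 96485 = 59820.7
b = 5935.61 / 59820.7 = 0.099 V/decade

0.099 V/decade


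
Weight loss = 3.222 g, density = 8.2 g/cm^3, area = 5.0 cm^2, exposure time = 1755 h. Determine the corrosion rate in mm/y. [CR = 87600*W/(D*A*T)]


Apply the mm/y weight-loss relation: CR = 87600 * W / (D * A * T)
Numerator: 87600 * 3.222 = 282247.2
Denominator: 8.2 * 5.0 * 1755 = 71955.0
CR = 282247.2 / 71955.0 = 3.9226 mm/y

3.9226 mm/y


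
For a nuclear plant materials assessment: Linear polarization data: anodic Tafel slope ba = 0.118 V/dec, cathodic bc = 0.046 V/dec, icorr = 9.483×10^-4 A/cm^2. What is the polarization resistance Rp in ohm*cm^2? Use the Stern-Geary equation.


Apply the Stern-Geary equation: Rp = ba*bc / (2.303*icorr*(ba+bc))
ba*bc = 0.118*0.046 = 0.005428
ba+bc = 0.164; 2.303*icorr*(ba+bc) = 2.303*9.483×10^-4*0.164 = 3.5816532×10^-4
Rp = 0.005428 / 3.5816532×10^-4 = 15.16 ohm*cm^2

15.16 ohm*cm^2


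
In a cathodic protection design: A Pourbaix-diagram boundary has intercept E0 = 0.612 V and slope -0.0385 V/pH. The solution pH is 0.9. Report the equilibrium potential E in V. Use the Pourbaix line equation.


Apply the Pourbaix line equation: E = E0 + slope*pH
E = 0.612 + (-0.0385)*0.9 = 0.612 + (-0.03465) = 0.57735 V
Rounded to 3 decimal places: E = 0.577 V

0.577 V


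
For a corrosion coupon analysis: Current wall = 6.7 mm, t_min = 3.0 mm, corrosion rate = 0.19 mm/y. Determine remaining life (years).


Apply the remaining-life relation: RL = (t_current − t_min) / CR
RL = (6.7 − 3.0) / 0.19 = 3.7 / 0.19 = 19.5 years

19.5 years


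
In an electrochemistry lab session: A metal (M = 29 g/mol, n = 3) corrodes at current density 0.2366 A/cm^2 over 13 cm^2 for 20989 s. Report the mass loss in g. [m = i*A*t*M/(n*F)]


Apply Faraday's law: m = i*A*t*M / (n*F)
Total charge passed Q = i*A*t = 0.2366*13*20989 = 64557.9662 C
m = Q*M/(n*F) = 64557.9662*29/(3*96485) = 6.468 g

6.468 g


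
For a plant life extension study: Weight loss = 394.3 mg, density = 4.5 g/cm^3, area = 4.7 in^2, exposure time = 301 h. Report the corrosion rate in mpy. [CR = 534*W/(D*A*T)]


Apply the mpy weight-loss relation: CR = 534 * W / (D * A * T)
Numerator: 534 * 394.3 = 210556.2
Denominator: 4.5 * 4.7 * 301 = 6366.15
CR = 210556.2 / 6366.15 = 33.074 mpy

33.074 mpy


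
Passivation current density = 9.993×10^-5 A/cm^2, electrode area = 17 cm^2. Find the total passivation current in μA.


I = i_pass * A, then convert A → μA (×10^6)
I = 9.993×10^-5 * 17 * 10^6 = 1698.81 μA

1698.81 μA


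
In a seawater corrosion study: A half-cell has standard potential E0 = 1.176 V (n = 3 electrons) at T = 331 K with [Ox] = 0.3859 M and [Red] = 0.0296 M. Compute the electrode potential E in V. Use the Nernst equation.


Apply the Nernst equation: E = E0 + (RT/nF)*ln([Ox]/[Red])
Step 1: RT/nF = 8.314*331/(3*96485) = 0.00950729 V
Step 2: [Ox]/[Red] = 0.3859/0.0296 = 13.037162
Step 3: ln(13.037162) = 2.567804
Step 4: correction = 0.00950729 * 2.567804 = 0.0244 V
E = 1.176 + 0.0244 = 1.2004 V

1.2004 V


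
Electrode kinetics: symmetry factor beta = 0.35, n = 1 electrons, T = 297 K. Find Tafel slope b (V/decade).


Apply the Tafel slope relation: b = 2.303*R*T/(beta*n*F)
Numerator: 2.303 * 8.314 * 297 = 5686.7
Denominator: 0.35 * 1 * 96485 = 33769.75
b = 5686.7 / 33769.75 = 0.168 V/decade

0.168 V/decade


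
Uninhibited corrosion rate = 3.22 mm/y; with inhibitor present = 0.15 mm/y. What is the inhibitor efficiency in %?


Apply the inhibitor-efficiency definition: IE = (CR_blank − CR_inh)/CR_blank × 100
IE = (3.22 − 0.15) / 3.22 × 100
IE = 3.07 / 3.22 × 100 = 95.3 %

95.3 %


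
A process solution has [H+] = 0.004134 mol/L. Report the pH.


pH = −log10[H+]
pH = −log10(0.004134) = 2.38

2.38


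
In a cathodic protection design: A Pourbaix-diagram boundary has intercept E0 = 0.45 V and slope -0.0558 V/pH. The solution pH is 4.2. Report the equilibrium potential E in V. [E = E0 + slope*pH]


Apply the Pourbaix line equation: E = E0 + slope*pH
E = 0.45 + (-0.0558)*4.2 = 0.45 + (-0.23436) = 0.21564 V
Rounded to 3 decimal places: E = 0.216 V

0.216 V


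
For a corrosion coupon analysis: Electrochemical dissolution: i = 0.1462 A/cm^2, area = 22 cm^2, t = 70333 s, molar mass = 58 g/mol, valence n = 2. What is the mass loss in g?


Apply Faraday's law: m = i*A*t*M / (n*F)
Total charge passed Q = i*A*t = 0.1462*22*70333 = 226219.0612 C
m = Q*M/(n*F) = 226219.0612*58/(2*96485) = 67.9935 g

67.9935 g


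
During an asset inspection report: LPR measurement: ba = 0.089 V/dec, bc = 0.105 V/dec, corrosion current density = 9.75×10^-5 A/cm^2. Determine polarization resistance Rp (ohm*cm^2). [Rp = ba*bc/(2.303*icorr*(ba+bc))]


Apply the Stern-Geary equation: Rp = ba*bc / (2.303*icorr*(ba+bc))
ba*bc = 0.089*0.105 = 0.009345
ba+bc = 0.194; 2.303*icorr*(ba+bc) = 2.303*9.75×10^-5*0.194 = 4.3561245×10^-5
Rp = 0.009345 / 4.3561245×10^-5 = 214.53 ohm*cm^2

214.53 ohm*cm^2


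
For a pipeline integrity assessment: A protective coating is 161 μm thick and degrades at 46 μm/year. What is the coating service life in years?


Service life = thickness / degradation rate
Life = 161 / 46 = 3.5 years

3.5 years


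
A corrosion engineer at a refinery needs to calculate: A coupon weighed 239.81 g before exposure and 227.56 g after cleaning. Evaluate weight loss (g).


Weight loss = initial − final
WL = 239.81 − 227.56 = 12.25 g

12.25 g


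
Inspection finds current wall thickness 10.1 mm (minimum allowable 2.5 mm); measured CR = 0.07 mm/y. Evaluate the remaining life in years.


Apply the remaining-life relation: RL = (t_current − t_min) / CR
RL = (10.1 − 2.5) / 0.07 = 7.6 / 0.07 = 108.6 years

108.6 years


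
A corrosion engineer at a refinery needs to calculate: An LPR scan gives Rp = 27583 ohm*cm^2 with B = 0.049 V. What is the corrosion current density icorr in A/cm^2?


Apply the Stern-Geary relation: icorr = B / Rp
icorr = 0.049 / 27583 = 1.776×10^-6 A/cm^2

1.776×10^-6 A/cm^2


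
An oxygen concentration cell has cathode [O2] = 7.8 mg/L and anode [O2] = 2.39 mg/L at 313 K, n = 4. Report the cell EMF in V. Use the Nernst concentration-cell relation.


Apply the Nernst concentration-cell relation: E = (RT/nF)*ln(C_cathode/C_anode)
RT/nF = 8.314*313/(4*96485) = 0.00674271 V
ln(7.8/2.39) = 1.18283
E = 0.00674271 * 1.18283 = 0.00798 V

0.00798 V


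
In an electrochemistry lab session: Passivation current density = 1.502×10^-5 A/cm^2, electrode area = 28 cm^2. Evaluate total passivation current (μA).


I = i_pass * A, then convert A → μA (×10^6)
I = 1.502×10^-5 * 28 * 10^6 = 420.56 μA

420.56 μA


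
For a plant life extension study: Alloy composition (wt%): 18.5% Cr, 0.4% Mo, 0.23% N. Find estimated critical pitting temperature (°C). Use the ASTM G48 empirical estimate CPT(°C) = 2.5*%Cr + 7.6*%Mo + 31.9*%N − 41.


Apply the ASTM G48 empirical CPT estimate: CPT(°C) = 2.5*%Cr + 7.6*%Mo + 31.9*%N − 41
2.5*18.5 = 46.25; 7.6*0.4 = 3.04; 31.9*0.23 = 7.337
CPT = 46.25 + 3.04 + 7.337 − 41 = 15.627 °C
Rounded to 0.1 °C: CPT ≈ 15.6 °C

15.6 °C


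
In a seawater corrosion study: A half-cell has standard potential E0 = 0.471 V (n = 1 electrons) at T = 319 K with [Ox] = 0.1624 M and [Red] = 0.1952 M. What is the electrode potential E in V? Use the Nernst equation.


Apply the Nernst equation: E = E0 + (RT/nF)*ln([Ox]/[Red])
Step 1: RT/nF = 8.314*319/(1*96485) = 0.02748786 V
Step 2: [Ox]/[Red] = 0.1624/0.1952 = 0.831967
Step 3: ln(0.831967) = -0.183963
Step 4: correction = 0.02748786 * -0.183963 = -0.0051 V
E = 0.471 + -0.0051 = 0.4659 V

0.4659 V


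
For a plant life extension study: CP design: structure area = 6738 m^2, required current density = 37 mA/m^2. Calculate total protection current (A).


I = area * current density, then convert mA → A (÷1000)
I = 6738 * 37 / 1000 = 249.31 A

249.31 A


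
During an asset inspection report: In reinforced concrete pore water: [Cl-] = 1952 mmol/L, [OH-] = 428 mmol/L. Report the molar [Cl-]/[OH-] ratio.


Threshold parameter = [Cl-] / [OH-] (molar basis; both in mmol/L, so units cancel)
Ratio = 1952 / 428 = 4.56

4.56


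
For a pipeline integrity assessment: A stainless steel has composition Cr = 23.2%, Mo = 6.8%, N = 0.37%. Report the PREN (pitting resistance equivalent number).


Apply the PREN formula: PREN = Cr + 3.3*Mo + 16*N
PREN = 23.2 + 3.3*6.8 + 16*0.37
PREN = 23.2 + 22.44 + 5.92 = 51.56

51.56


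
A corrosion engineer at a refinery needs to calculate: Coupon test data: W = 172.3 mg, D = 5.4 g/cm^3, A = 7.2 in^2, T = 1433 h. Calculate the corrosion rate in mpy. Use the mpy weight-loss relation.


Apply the mpy weight-loss relation: CR = 534 * W / (D * A * T)
Numerator: 534 * 172.3 = 92008.2
Denominator: 5.4 * 7.2 * 1433 = 55715.04
CR = 92008.2 / 55715.04 = 1.65141 mpy

1.65141 mpy


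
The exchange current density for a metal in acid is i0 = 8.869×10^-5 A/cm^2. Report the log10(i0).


i0 = 8.869×10^-5 A/cm^2
log10(i0) = -4.052

-4.052


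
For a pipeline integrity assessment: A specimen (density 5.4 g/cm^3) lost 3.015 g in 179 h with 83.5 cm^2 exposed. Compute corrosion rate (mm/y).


Apply the mm/y weight-loss relation: CR = 87600 * W / (D * A * T)
Numerator: 87600 * 3.015 = 264114.0
Denominator: 5.4 * 83.5 * 179 = 80711.1
CR = 264114.0 / 80711.1 = 3.2723 mm/y

3.2723 mm/y


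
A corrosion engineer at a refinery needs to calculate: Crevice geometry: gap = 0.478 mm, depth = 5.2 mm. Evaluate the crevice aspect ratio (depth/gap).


Aspect ratio = depth / gap
Ratio = 5.2 / 0.478 = 10.9

10.9


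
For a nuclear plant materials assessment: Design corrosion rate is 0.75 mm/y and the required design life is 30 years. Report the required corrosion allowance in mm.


Corrosion allowance = CR × design life
CA = 0.75 * 30 = 22.5 mm

22.5 mm


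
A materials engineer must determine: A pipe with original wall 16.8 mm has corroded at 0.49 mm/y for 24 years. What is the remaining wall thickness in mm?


Remaining wall = original − CR × time
t = 16.8 − 0.49*24 = 16.8 − 11.76 = 5.04 mm

5.04 mm


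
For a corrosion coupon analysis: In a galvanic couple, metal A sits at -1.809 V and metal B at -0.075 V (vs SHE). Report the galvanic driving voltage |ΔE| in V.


Driving voltage is the absolute potential difference.
|ΔE| = |-1.809 − (-0.075)| = 1.734 V

1.734 V


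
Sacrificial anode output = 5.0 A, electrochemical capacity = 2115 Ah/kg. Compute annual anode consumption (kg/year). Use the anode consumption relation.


Annual consumption = current * hours per year / capacity
Rate = 5.0 * 8760 / 2115 = 20.7 kg/year

20.7 kg/year


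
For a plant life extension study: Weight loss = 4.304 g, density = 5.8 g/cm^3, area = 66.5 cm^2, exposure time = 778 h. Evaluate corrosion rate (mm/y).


Apply the mm/y weight-loss relation: CR = 87600 * W / (D * A * T)
Numerator: 87600 * 4.304 = 377030.4
Denominator: 5.8 * 66.5 * 778 = 300074.6
CR = 377030.4 / 300074.6 = 1.25646 mm/y

1.25646 mm/y


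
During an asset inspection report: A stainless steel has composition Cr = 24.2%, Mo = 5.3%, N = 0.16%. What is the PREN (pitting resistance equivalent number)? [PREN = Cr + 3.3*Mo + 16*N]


Apply the PREN formula: PREN = Cr + 3.3*Mo + 16*N
PREN = 24.2 + 3.3*5.3 + 16*0.16
PREN = 24.2 + 17.49 + 2.56 = 44.25

44.25


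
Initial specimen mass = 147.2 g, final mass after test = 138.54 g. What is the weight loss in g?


Weight loss = initial − final
WL = 147.2 − 138.54 = 8.66 g

8.66 g


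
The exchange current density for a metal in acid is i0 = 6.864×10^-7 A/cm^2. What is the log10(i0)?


i0 = 6.864×10^-7 A/cm^2
log10(i0) = -6.163

-6.163


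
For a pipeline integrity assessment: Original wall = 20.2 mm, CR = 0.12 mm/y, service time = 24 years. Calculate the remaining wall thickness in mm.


Remaining wall = original − CR × time
t = 20.2 − 0.12*24 = 20.2 − 2.88 = 17.32 mm

17.32 mm


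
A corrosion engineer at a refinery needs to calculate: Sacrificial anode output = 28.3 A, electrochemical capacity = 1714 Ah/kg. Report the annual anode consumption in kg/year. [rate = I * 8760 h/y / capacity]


Annual consumption = current * hours per year / capacity
Rate = 28.3 * 8760 / 1714 = 144.6 kg/year

144.6 kg/year


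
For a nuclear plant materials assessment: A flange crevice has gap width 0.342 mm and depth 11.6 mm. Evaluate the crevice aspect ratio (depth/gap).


Aspect ratio = depth / gap
Ratio = 11.6 / 0.342 = 33.9

33.9


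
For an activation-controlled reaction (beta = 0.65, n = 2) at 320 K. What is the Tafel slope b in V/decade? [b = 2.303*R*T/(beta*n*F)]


Apply the Tafel slope relation: b = 2.303*R*T/(beta*n*F)
Numerator: 2.303 * 8.314 * 320 = 6127.09
Denominator: 0.65 * 2 * 96485 = 125430.5
b = 6127.09 / 125430.5 = 0.0488 V/decade

0.0488 V/decade


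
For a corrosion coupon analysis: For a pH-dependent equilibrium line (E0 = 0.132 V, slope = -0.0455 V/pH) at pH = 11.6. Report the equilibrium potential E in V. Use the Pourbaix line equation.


Apply the Pourbaix line equation: E = E0 + slope*pH
E = 0.132 + (-0.0455)*11.6 = 0.132 + (-0.5278) = -0.3958 V
Rounded to 3 decimal places: E = -0.396 V

-0.396 V


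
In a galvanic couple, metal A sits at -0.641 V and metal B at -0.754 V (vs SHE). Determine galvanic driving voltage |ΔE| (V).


Driving voltage is the absolute potential difference.
|ΔE| = |-0.641 − (-0.754)| = 0.113 V

0.113 V


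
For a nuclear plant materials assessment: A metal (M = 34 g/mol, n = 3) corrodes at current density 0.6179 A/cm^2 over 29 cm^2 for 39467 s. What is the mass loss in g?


Apply Faraday's law: m = i*A*t*M / (n*F)
Total charge passed Q = i*A*t = 0.6179*29*39467 = 707213.1197 C
m = Q*M/(n*F) = 707213.1197*34/(3*96485) = 83.07076 g

83.07076 g


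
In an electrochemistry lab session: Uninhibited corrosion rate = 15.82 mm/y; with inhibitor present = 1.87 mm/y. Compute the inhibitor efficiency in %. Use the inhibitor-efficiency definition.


Apply the inhibitor-efficiency definition: IE = (CR_blank − CR_inh)/CR_blank × 100
IE = (15.82 − 1.87) / 15.82 × 100
IE = 13.95 / 15.82 × 100 = 88.2 %

88.2 %


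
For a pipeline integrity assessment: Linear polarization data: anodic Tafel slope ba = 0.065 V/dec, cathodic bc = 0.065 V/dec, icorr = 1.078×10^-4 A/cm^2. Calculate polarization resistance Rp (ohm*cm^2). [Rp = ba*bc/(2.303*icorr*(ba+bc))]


Apply the Stern-Geary equation: Rp = ba*bc / (2.303*icorr*(ba+bc))
ba*bc = 0.065*0.065 = 0.004225
ba+bc = 0.13; 2.303*icorr*(ba+bc) = 2.303*1.078×10^-4*0.13 = 3.2274242×10^-5
Rp = 0.004225 / 3.2274242×10^-5 = 130.91 ohm*cm^2

130.91 ohm*cm^2
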